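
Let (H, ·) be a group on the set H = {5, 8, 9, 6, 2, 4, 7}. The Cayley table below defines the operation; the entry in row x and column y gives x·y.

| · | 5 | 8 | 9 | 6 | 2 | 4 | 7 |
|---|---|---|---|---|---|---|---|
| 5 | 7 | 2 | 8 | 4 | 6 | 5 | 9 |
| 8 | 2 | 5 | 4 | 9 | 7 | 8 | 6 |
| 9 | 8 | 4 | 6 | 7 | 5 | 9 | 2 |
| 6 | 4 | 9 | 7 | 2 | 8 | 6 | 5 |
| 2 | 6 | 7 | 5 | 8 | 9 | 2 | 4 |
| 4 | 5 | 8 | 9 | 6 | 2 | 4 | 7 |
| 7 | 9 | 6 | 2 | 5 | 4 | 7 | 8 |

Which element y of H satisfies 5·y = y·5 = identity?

First locate the identity: row 4 matches the header, so 4 is the identity.
Scan row 5 for 4: 5·6 = 4. Hence 5^(-1) = 6.
(Structurally, H here is isomorphic to the cyclic group Z_7.)

6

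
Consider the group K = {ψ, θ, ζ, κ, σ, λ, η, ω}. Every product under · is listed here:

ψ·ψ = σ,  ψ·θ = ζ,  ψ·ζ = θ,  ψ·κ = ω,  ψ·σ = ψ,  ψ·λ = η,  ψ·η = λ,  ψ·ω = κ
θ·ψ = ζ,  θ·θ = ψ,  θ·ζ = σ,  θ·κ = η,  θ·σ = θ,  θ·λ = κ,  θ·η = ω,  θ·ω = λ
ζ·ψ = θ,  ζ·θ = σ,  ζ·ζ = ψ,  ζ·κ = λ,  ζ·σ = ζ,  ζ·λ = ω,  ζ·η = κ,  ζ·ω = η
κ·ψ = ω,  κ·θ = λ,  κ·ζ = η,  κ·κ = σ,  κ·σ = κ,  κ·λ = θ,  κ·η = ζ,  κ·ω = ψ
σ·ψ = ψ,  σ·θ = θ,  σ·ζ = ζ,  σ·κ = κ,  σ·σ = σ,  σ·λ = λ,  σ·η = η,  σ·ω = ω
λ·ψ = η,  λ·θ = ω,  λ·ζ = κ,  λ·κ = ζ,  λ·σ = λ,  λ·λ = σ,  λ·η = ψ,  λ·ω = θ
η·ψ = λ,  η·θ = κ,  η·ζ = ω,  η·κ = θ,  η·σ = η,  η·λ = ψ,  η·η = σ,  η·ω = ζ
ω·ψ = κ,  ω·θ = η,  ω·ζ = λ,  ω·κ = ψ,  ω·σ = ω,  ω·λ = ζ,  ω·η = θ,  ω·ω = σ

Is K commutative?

No

ζ·η = κ but η·ζ = ω.
Since ζ and η do not commute, K is not abelian.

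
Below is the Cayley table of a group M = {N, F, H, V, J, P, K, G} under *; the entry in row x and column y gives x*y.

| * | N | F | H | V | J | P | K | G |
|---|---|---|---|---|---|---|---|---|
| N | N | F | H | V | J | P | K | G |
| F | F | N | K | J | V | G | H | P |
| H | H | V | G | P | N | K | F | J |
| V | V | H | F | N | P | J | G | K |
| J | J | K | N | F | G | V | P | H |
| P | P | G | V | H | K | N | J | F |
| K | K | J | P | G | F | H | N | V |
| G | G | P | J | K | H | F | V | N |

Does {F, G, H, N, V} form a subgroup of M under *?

No

H*G = J, which is not in {F, G, H, N, V}.
The subset is not closed under *, so it is not a subgroup.
(Structurally, M here is isomorphic to the dihedral group D_4.)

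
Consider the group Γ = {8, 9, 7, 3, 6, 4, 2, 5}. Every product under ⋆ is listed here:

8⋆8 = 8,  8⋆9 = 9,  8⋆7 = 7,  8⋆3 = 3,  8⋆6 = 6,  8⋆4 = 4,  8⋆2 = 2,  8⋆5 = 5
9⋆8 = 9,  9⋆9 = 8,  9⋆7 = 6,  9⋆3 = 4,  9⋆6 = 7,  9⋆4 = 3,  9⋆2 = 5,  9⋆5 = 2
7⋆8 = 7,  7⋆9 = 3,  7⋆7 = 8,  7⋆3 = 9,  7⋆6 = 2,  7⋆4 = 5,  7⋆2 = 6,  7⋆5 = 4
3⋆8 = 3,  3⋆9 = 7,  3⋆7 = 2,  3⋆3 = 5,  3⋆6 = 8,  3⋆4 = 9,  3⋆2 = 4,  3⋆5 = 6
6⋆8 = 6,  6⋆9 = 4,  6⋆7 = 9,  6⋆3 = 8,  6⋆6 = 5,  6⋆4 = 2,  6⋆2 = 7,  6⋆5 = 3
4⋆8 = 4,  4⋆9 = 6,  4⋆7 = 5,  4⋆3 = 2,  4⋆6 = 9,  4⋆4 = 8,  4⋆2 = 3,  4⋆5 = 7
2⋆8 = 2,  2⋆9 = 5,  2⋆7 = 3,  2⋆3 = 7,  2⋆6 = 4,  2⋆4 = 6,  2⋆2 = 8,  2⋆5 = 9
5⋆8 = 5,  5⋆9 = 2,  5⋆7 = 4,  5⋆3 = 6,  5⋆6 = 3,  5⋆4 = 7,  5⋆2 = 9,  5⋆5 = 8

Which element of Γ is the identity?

The identity e satisfies e ⋆ x = x for all x, so its row in the table reproduces the column headers.
Row 8 reads: 8, 9, 7, 3, 6, 4, 2, 5 — exactly the header order. So 8 is the identity.

8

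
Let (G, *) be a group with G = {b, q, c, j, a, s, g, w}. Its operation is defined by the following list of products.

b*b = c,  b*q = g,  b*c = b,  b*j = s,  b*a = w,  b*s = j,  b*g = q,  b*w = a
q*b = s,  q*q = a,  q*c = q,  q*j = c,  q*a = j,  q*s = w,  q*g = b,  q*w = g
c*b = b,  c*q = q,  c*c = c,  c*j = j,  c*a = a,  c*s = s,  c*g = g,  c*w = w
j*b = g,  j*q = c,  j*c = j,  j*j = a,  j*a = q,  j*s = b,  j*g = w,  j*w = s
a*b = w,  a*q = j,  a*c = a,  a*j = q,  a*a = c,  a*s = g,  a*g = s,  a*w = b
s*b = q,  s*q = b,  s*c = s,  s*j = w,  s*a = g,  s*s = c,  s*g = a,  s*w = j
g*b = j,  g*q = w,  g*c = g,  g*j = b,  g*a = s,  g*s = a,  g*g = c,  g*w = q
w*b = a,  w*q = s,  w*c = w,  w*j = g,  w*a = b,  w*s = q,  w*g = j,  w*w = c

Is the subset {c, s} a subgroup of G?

{c, s} contains the identity c.
Checking products: every product of two elements of {c, s} (read from the table) lies in {c, s}, so the set is closed.
In a finite group, a nonempty closed subset is a subgroup. So {c, s} ≤ G.

Yes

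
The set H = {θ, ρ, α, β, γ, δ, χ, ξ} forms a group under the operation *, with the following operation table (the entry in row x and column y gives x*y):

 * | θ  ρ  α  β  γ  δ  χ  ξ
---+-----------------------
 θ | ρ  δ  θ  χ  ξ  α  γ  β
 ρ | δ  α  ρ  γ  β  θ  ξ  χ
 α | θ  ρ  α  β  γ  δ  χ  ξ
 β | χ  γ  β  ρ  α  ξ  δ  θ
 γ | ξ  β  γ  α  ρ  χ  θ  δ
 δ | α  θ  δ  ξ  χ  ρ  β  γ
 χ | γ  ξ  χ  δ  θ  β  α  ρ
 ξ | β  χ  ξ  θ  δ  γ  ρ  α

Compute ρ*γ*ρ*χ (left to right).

ρ*γ = β
β*ρ = γ
γ*χ = θ

θ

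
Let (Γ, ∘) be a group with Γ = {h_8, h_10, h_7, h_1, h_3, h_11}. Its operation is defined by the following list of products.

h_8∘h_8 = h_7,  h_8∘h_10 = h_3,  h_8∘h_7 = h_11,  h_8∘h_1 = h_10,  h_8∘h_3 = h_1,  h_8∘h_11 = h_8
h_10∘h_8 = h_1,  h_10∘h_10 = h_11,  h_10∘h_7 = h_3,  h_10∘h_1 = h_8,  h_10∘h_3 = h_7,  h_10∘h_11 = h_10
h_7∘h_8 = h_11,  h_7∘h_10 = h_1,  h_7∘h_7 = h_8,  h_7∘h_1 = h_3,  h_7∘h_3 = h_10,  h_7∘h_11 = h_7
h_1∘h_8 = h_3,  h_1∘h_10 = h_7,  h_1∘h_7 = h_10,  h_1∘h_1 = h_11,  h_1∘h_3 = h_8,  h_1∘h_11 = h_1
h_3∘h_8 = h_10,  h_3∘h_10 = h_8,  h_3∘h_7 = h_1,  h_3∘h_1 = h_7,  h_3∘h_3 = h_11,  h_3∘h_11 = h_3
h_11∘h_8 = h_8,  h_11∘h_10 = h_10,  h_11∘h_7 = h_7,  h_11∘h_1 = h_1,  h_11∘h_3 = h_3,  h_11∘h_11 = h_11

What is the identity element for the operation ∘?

The identity e satisfies e ∘ x = x for all x, so its row in the table reproduces the column headers.
Row h_11 reads: h_8, h_10, h_7, h_1, h_3, h_11 — exactly the header order. So h_11 is the identity.
(Structurally, Γ here is isomorphic to the symmetric group S_3.)

h_11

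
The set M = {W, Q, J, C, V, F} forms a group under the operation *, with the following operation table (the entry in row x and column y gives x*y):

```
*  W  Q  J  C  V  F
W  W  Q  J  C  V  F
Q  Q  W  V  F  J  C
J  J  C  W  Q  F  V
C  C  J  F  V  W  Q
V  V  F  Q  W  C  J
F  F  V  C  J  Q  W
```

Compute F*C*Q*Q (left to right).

F*C = J
J*Q = C
C*Q = J

J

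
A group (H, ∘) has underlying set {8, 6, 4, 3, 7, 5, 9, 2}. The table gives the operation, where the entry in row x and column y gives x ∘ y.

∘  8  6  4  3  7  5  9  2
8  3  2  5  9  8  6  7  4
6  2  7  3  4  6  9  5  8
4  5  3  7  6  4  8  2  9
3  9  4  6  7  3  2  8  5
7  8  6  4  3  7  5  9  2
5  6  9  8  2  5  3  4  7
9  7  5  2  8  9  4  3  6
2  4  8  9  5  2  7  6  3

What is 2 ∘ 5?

Read row 2, column 5: 2 ∘ 5 = 7.

7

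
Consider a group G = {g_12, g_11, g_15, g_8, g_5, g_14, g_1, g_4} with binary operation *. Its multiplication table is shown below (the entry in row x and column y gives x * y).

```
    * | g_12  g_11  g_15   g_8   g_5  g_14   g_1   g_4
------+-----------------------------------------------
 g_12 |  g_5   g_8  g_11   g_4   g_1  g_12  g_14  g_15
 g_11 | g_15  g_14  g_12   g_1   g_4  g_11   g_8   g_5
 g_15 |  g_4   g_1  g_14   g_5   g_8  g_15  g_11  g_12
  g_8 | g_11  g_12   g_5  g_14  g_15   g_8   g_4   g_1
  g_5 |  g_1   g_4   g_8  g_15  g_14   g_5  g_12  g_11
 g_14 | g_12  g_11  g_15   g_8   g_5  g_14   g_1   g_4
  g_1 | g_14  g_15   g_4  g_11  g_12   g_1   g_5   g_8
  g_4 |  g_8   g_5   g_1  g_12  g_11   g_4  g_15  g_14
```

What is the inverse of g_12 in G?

First locate the identity: row g_14 matches the header, so g_14 is the identity.
Scan row g_12 for g_14: g_12 * g_1 = g_14. Hence g_12^(-1) = g_1.

g_1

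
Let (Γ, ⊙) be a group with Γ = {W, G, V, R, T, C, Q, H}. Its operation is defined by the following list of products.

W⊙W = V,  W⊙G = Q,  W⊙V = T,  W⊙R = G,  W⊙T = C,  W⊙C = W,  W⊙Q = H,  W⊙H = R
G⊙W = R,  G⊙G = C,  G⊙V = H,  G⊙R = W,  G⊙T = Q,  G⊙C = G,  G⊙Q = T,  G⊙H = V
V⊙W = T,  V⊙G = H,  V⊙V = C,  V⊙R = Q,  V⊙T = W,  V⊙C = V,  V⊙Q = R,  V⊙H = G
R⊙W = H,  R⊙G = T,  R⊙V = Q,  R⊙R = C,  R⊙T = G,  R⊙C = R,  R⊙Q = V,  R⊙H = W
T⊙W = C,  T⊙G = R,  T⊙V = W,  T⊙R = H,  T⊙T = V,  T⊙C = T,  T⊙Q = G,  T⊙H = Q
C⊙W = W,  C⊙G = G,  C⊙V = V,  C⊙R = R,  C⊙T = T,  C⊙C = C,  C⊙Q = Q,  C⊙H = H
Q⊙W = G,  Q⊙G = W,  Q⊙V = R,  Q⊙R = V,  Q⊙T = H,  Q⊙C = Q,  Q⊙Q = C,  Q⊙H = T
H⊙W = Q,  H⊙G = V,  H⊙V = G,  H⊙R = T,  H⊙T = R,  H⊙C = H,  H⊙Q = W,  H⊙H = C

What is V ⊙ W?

Read row V, column W: V ⊙ W = T.

T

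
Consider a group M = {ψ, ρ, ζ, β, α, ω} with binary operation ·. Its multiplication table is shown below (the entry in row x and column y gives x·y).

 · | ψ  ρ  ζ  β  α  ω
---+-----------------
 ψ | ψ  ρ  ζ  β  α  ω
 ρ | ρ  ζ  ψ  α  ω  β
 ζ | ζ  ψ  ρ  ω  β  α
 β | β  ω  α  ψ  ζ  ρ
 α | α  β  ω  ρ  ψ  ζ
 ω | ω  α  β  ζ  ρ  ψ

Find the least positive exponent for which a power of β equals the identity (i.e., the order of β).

The identity element is ψ (its row matches the header).
β^1 = β
β^2 = β·β = ψ
The first power of β equal to the identity is β^2, so ord(β) = 2.

2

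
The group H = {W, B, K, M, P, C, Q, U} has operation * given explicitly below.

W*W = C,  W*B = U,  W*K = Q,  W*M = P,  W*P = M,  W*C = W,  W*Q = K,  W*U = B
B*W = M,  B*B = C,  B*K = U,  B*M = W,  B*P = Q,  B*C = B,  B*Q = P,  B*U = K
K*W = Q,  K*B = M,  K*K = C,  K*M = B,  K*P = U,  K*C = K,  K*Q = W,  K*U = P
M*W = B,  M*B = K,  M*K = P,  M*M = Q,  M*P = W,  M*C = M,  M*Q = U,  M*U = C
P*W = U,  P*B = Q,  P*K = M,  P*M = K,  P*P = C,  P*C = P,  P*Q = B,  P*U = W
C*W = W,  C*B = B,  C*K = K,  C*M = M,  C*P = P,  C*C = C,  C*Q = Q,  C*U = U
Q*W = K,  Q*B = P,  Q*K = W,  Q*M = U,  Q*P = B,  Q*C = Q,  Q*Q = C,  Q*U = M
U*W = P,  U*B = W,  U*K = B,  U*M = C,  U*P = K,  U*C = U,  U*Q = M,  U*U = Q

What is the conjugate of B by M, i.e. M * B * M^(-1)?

P

The identity is C. In row M, the entry C sits in column U, so M^(-1) = U.
M * B = K
K * U = P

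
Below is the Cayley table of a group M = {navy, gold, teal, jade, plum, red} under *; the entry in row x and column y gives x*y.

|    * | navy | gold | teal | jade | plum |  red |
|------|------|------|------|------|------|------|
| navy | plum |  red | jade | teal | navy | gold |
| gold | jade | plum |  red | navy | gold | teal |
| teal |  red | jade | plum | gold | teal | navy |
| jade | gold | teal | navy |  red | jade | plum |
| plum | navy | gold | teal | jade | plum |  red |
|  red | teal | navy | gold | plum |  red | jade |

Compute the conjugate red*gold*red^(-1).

The identity is plum. In row red, the entry plum sits in column jade, so red^(-1) = jade.
red*gold = navy
navy*jade = teal

teal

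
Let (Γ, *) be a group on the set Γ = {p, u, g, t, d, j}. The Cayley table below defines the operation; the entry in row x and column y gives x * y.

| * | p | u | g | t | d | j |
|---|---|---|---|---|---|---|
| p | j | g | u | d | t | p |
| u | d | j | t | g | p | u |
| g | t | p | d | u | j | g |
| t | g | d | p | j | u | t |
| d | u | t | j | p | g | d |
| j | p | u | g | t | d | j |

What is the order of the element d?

3

The identity element is j (its row matches the header).
d^1 = d
d^2 = d * d = g
d^3 = g * d = j
The first power of d equal to the identity is d^3, so ord(d) = 3.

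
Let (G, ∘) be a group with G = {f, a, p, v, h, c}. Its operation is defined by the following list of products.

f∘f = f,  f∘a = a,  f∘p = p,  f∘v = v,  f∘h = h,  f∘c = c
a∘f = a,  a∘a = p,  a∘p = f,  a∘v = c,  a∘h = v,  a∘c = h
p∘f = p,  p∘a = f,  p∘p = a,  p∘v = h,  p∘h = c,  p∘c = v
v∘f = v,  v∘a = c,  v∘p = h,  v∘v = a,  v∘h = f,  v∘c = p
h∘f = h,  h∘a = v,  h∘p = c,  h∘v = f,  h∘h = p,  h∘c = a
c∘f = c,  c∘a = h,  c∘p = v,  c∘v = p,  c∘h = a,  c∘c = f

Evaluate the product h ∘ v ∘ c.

h ∘ v = f
f ∘ c = c

c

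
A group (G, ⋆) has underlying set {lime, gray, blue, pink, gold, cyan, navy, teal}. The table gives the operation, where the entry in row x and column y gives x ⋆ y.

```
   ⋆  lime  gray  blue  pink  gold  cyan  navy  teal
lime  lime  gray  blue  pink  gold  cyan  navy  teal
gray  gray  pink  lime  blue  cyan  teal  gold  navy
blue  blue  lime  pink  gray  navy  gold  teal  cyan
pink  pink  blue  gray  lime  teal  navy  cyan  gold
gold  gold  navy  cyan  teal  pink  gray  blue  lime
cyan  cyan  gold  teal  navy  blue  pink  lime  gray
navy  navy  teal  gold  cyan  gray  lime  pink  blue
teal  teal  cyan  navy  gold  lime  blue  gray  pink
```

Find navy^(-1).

cyan

First locate the identity: row lime matches the header, so lime is the identity.
Scan row navy for lime: navy ⋆ cyan = lime. Hence navy^(-1) = cyan.
(Structurally, G here is isomorphic to the quaternion group Q_8.)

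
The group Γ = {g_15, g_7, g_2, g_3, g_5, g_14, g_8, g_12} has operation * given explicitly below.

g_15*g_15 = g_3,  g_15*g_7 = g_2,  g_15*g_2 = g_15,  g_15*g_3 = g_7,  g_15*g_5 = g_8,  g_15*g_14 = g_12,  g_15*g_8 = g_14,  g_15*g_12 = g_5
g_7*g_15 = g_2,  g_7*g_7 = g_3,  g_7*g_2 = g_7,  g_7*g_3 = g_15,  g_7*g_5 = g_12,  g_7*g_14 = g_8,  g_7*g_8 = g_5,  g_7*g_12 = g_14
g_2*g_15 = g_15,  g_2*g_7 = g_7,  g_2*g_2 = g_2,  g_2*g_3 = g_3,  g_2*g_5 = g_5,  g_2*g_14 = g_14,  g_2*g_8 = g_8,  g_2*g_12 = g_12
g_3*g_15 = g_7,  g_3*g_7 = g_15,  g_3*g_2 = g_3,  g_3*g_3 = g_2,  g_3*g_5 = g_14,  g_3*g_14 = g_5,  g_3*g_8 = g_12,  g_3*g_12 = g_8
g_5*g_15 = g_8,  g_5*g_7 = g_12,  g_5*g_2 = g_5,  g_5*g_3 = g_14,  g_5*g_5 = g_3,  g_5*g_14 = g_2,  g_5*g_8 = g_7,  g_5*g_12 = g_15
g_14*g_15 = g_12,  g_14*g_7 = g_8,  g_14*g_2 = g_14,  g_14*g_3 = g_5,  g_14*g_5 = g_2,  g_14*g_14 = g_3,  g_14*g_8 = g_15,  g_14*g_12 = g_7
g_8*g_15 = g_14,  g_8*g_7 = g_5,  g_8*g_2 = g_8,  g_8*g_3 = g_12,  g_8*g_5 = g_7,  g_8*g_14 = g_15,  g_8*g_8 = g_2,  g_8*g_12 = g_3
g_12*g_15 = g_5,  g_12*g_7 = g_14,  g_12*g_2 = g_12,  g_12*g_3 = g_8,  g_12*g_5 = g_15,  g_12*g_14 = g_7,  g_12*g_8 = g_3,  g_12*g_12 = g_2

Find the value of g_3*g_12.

g_8

Read row g_3, column g_12: g_3*g_12 = g_8.
(Structurally, Γ here is isomorphic to Z_2 x Z_4.)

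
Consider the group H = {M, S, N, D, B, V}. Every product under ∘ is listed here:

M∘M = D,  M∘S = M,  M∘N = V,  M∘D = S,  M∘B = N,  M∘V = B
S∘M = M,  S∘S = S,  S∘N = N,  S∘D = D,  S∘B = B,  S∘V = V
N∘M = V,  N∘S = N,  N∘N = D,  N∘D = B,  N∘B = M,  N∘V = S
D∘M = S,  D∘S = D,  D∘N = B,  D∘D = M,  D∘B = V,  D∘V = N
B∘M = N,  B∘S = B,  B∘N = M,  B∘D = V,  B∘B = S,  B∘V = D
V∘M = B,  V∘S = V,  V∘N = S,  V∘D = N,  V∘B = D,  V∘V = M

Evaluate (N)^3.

N^1 = N
N^2 = N ∘ N = D
N^3 = D ∘ N = B
(Structurally, H here is isomorphic to the cyclic group Z_6.)

B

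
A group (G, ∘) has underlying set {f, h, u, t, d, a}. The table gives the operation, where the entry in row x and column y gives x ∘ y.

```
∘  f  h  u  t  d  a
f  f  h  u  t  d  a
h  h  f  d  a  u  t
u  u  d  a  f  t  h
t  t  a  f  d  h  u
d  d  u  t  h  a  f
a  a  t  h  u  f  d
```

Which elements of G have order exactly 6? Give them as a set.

Identity is f. Compute the order of each non-identity element by repeated multiplication:
  h: h → f  (order 2)
  u: u → a → h → d → t → f  (order 6)
  t: t → d → h → a → u → f  (order 6)
  d: d → a → f  (order 3)
  a: a → d → f  (order 3)
Elements of order 6: {t, u}.

{t, u}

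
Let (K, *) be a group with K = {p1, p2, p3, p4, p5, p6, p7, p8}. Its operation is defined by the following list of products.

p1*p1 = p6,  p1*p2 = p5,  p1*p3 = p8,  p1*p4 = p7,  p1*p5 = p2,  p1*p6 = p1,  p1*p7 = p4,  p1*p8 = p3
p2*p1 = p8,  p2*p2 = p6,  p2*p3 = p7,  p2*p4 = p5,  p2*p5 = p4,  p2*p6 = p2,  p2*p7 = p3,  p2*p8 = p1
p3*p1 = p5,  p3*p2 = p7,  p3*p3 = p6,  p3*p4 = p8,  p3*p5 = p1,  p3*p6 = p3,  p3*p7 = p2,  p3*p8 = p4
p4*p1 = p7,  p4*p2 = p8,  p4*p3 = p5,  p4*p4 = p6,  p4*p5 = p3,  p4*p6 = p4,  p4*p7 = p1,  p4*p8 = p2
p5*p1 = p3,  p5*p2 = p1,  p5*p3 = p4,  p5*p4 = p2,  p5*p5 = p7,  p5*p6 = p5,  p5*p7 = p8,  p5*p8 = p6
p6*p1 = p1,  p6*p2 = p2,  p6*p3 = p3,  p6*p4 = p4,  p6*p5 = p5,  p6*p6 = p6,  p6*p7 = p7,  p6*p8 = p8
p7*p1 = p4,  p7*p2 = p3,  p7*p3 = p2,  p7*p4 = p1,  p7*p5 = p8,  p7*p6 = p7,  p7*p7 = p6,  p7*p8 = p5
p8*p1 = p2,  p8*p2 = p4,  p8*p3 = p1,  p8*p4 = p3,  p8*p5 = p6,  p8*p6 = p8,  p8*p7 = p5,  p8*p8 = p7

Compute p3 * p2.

Read row p3, column p2: p3 * p2 = p7.

p7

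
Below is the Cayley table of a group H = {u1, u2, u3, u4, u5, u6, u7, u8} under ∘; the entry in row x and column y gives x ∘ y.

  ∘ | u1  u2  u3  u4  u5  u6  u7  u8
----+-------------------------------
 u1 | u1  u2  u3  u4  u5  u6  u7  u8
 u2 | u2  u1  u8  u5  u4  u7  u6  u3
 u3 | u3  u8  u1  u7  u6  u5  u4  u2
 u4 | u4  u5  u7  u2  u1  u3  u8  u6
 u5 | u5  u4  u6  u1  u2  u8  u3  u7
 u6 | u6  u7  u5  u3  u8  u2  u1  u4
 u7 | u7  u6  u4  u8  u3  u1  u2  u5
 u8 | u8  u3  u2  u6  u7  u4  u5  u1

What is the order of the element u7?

The identity element is u1 (its row matches the header).
u7^1 = u7
u7^2 = u7 ∘ u7 = u2
u7^3 = u2 ∘ u7 = u6
u7^4 = u6 ∘ u7 = u1
The first power of u7 equal to the identity is u7^4, so ord(u7) = 4.

4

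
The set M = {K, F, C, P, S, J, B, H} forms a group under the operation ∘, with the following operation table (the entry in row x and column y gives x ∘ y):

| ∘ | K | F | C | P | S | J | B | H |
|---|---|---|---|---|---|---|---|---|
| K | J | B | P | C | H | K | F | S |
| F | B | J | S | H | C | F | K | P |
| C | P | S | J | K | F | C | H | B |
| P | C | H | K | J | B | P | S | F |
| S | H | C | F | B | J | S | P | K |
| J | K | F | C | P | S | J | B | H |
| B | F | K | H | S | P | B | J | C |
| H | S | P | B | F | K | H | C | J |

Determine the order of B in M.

2

The identity element is J (its row matches the header).
B^1 = B
B^2 = B ∘ B = J
The first power of B equal to the identity is B^2, so ord(B) = 2.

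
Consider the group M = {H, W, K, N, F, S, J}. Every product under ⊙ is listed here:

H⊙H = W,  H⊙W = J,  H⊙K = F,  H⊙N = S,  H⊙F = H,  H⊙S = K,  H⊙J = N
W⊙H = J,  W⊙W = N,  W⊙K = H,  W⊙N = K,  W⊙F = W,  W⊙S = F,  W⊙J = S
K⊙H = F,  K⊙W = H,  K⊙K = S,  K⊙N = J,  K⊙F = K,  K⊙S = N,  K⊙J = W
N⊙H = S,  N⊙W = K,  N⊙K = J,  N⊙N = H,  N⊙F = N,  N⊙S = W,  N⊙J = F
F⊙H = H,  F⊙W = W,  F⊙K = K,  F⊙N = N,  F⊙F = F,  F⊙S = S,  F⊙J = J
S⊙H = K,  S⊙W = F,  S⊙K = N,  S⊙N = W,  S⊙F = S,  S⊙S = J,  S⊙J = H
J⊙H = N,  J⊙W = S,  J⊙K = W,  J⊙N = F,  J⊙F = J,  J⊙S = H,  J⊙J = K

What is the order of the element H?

7

The identity element is F (its row matches the header).
H^1 = H
H^2 = H ⊙ H = W
H^3 = W ⊙ H = J
H^4 = J ⊙ H = N
H^5 = N ⊙ H = S
H^6 = S ⊙ H = K
H^7 = K ⊙ H = F
The first power of H equal to the identity is H^7, so ord(H) = 7.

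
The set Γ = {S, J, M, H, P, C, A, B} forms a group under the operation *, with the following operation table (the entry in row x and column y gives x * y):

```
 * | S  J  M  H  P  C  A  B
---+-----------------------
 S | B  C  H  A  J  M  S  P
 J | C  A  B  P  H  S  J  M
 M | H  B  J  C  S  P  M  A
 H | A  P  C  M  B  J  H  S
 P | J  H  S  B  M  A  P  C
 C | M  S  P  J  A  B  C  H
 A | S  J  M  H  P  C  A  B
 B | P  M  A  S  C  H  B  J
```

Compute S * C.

Read row S, column C: S * C = M.

M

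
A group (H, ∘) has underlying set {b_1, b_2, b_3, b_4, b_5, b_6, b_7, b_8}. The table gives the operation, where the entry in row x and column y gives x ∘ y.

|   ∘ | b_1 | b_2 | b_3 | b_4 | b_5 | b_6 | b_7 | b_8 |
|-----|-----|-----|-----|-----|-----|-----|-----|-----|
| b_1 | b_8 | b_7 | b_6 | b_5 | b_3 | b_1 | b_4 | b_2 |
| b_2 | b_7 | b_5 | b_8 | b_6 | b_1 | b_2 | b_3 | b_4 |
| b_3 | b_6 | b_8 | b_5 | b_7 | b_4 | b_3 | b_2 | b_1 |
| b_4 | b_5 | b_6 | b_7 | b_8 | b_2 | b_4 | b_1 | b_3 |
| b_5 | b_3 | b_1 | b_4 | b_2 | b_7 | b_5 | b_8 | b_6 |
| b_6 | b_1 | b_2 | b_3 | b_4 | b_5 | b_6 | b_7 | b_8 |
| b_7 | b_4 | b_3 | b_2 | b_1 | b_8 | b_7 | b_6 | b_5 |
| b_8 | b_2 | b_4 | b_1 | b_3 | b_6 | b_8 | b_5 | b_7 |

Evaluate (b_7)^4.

b_6

b_7^1 = b_7
b_7^2 = b_7 ∘ b_7 = b_6
b_7^3 = b_6 ∘ b_7 = b_7
b_7^4 = b_7 ∘ b_7 = b_6
(Structurally, H here is isomorphic to the cyclic group Z_8.)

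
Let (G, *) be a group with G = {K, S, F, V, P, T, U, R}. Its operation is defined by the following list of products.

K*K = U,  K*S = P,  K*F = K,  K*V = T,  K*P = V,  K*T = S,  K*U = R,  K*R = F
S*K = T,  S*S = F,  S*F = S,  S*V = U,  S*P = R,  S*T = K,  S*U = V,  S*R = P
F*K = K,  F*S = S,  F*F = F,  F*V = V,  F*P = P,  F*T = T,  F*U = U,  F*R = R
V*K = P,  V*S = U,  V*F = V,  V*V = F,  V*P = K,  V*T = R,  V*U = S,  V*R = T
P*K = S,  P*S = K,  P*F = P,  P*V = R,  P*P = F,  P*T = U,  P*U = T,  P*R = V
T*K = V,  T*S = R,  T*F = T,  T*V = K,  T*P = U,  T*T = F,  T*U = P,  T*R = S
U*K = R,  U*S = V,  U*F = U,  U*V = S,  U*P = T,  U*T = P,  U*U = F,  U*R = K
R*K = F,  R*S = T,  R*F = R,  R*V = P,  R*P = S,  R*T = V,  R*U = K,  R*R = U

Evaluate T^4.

F

T^1 = T
T^2 = T*T = F
T^3 = F*T = T
T^4 = T*T = F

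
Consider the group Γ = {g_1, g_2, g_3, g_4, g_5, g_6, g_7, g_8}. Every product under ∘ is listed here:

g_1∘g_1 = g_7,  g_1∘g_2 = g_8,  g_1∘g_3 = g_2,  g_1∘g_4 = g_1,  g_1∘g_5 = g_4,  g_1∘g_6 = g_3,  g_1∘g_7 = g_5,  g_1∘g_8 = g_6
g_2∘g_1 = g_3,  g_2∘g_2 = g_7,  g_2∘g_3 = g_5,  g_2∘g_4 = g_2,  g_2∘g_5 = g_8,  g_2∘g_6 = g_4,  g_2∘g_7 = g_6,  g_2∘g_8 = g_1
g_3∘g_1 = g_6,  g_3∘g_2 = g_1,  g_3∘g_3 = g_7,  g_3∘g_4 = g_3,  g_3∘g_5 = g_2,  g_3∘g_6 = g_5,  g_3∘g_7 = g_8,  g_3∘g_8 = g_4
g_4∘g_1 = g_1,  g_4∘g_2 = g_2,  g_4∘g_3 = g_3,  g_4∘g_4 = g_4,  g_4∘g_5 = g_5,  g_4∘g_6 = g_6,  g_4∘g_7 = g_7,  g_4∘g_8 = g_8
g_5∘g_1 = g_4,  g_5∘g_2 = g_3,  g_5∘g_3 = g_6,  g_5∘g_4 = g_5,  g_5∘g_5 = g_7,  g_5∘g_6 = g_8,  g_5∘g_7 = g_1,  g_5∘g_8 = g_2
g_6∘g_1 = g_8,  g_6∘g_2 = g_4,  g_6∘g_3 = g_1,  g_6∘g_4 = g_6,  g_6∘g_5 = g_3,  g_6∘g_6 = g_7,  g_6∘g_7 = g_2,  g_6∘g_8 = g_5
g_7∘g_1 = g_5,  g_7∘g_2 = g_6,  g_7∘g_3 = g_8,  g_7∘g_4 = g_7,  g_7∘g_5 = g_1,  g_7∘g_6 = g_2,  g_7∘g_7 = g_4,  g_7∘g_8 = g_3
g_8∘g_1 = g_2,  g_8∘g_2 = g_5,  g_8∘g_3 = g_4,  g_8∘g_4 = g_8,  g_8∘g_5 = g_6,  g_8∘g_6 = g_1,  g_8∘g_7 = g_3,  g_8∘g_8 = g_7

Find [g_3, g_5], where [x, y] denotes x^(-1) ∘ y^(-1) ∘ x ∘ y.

g_7

Identity is g_4; from the table g_3^(-1) = g_8 and g_5^(-1) = g_1.
g_8 ∘ g_1 = g_2
g_2 ∘ g_3 = g_5
g_5 ∘ g_5 = g_7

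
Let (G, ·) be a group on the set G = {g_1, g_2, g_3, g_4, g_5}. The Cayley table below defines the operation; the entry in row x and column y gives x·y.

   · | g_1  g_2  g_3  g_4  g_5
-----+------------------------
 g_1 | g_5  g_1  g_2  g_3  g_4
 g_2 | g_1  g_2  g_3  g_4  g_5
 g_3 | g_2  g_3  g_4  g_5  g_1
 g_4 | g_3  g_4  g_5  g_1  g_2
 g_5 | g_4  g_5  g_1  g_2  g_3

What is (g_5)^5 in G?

g_2

g_5^1 = g_5
g_5^2 = g_5·g_5 = g_3
g_5^3 = g_3·g_5 = g_1
g_5^4 = g_1·g_5 = g_4
g_5^5 = g_4·g_5 = g_2
(Structurally, G here is isomorphic to the cyclic group Z_5.)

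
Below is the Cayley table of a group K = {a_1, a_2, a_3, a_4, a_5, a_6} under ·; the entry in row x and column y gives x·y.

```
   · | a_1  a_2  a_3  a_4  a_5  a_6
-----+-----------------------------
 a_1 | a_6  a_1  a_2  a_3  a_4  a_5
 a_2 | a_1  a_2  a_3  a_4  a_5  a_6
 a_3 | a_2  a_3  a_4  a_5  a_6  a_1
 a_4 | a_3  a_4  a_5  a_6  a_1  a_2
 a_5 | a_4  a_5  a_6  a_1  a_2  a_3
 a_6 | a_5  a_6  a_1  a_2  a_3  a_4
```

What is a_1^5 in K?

a_1^1 = a_1
a_1^2 = a_1·a_1 = a_6
a_1^3 = a_6·a_1 = a_5
a_1^4 = a_5·a_1 = a_4
a_1^5 = a_4·a_1 = a_3
(Structurally, K here is isomorphic to the cyclic group Z_6.)

a_3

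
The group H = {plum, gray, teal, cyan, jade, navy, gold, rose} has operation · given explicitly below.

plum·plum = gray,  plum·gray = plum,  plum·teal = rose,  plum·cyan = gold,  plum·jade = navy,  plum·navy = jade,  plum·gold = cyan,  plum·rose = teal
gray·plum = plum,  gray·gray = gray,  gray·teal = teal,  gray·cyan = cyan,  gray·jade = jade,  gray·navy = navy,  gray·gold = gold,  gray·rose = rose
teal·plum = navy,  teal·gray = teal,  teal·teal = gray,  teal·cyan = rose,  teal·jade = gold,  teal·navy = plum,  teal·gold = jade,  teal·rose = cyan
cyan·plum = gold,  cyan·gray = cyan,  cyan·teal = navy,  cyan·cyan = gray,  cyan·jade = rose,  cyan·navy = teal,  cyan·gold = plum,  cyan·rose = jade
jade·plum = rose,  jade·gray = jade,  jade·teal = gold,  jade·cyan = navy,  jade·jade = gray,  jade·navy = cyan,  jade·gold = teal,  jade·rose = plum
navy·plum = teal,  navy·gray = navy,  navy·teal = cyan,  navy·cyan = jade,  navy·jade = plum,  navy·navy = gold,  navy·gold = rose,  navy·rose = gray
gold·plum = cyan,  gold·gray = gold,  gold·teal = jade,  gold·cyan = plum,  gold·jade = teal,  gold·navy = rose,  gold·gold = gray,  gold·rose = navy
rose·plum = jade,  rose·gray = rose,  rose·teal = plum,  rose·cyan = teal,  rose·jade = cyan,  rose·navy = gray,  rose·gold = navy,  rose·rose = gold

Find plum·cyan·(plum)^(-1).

The identity is gray. In row plum, the entry gray sits in column plum, so plum^(-1) = plum.
plum·cyan = gold
gold·plum = cyan

cyan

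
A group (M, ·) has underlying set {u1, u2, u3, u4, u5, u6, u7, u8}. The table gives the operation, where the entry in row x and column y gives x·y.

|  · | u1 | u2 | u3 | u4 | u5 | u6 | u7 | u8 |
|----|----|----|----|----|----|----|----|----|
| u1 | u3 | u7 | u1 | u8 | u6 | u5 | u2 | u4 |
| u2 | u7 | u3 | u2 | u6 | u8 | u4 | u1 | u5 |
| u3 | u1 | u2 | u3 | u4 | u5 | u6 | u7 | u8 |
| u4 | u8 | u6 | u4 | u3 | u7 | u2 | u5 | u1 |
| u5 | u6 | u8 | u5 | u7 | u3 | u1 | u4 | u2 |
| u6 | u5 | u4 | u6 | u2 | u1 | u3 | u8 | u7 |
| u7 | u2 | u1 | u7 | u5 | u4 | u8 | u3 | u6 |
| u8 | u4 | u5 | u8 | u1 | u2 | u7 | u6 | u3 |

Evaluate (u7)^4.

u7^1 = u7
u7^2 = u7·u7 = u3
u7^3 = u3·u7 = u7
u7^4 = u7·u7 = u3
(Structurally, M here is isomorphic to the elementary abelian group (Z_2)^3.)

u3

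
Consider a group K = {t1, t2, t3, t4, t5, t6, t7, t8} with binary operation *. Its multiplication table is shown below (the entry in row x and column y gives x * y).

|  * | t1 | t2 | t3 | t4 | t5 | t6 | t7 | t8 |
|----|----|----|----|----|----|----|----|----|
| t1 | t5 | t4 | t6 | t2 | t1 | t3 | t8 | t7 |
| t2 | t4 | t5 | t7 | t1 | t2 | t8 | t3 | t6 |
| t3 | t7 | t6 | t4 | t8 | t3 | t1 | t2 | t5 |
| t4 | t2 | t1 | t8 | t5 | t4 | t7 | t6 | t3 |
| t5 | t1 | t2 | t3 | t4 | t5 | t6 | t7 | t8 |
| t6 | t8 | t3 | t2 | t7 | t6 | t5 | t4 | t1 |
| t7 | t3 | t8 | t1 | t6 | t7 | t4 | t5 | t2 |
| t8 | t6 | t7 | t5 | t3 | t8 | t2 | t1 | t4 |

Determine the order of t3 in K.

The identity element is t5 (its row matches the header).
t3^1 = t3
t3^2 = t3 * t3 = t4
t3^3 = t4 * t3 = t8
t3^4 = t8 * t3 = t5
The first power of t3 equal to the identity is t3^4, so ord(t3) = 4.

4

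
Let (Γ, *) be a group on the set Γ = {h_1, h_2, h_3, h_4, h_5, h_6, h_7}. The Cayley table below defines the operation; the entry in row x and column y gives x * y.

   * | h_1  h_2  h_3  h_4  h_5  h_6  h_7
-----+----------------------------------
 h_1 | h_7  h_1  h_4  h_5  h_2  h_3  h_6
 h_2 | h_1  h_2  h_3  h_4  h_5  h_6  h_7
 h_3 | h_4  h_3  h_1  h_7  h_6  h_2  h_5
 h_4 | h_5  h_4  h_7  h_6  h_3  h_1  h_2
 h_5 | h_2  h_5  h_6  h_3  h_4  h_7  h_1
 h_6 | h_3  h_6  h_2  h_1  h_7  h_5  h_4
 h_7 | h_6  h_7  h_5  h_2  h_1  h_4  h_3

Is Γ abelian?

Check whether the table is symmetric across its main diagonal.
Every entry (row x, col y) equals the entry (row y, col x), so Γ is abelian.

Yes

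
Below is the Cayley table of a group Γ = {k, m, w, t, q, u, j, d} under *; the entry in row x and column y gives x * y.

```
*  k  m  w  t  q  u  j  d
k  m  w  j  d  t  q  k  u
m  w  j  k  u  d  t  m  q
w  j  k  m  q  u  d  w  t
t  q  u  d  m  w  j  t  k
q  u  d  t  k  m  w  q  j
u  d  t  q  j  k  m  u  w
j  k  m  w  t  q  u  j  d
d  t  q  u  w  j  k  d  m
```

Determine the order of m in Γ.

The identity element is j (its row matches the header).
m^1 = m
m^2 = m * m = j
The first power of m equal to the identity is m^2, so ord(m) = 2.

2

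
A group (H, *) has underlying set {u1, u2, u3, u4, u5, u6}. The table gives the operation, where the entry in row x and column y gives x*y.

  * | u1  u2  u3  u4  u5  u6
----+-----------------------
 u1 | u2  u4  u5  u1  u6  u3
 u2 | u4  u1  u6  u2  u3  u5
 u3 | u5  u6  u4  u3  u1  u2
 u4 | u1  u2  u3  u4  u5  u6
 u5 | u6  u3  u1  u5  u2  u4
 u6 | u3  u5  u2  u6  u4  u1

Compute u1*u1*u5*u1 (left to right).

u1*u1 = u2
u2*u5 = u3
u3*u1 = u5

u5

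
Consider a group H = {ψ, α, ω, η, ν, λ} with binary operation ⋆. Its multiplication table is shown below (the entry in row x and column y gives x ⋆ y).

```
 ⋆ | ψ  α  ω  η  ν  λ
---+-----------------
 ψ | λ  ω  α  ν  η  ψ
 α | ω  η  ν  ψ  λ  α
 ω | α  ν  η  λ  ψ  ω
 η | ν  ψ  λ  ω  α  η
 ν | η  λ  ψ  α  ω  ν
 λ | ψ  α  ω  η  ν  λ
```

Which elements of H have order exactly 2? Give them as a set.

{ψ}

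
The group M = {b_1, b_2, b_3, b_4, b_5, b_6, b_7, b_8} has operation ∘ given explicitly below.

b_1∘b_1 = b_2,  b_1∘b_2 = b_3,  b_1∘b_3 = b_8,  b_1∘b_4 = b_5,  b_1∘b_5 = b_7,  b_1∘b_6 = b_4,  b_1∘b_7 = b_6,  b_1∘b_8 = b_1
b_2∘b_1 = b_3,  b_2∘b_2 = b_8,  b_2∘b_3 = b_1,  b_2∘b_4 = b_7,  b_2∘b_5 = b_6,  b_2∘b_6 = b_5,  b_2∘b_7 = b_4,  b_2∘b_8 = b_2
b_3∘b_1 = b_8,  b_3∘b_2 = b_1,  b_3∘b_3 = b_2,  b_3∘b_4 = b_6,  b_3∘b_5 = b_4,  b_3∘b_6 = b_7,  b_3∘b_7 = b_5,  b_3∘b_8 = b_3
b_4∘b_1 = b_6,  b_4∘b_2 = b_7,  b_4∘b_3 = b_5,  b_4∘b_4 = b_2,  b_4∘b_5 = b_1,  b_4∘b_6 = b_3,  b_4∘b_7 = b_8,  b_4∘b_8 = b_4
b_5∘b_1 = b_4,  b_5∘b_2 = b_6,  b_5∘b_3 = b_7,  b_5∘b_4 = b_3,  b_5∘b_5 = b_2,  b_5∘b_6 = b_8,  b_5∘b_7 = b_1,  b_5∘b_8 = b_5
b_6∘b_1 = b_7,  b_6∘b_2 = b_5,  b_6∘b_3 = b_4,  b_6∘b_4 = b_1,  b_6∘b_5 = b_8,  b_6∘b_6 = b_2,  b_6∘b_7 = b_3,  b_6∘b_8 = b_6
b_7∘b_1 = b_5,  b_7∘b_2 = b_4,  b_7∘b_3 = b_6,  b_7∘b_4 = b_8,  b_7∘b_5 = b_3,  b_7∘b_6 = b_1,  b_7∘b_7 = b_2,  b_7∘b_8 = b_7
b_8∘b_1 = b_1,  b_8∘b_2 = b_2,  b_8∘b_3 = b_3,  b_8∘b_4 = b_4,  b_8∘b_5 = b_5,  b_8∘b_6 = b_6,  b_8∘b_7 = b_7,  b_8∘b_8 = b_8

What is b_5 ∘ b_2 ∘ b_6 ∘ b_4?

b_7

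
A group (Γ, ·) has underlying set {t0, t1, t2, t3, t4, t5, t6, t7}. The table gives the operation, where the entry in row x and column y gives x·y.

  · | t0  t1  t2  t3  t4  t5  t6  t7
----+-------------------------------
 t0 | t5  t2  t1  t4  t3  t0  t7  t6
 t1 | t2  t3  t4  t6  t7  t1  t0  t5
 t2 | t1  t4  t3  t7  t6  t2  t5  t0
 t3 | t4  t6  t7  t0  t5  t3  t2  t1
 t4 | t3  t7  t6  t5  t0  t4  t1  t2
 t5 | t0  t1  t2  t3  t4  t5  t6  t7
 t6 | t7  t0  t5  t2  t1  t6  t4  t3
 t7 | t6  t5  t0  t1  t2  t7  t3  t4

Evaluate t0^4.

t0^1 = t0
t0^2 = t0·t0 = t5
t0^3 = t5·t0 = t0
t0^4 = t0·t0 = t5

t5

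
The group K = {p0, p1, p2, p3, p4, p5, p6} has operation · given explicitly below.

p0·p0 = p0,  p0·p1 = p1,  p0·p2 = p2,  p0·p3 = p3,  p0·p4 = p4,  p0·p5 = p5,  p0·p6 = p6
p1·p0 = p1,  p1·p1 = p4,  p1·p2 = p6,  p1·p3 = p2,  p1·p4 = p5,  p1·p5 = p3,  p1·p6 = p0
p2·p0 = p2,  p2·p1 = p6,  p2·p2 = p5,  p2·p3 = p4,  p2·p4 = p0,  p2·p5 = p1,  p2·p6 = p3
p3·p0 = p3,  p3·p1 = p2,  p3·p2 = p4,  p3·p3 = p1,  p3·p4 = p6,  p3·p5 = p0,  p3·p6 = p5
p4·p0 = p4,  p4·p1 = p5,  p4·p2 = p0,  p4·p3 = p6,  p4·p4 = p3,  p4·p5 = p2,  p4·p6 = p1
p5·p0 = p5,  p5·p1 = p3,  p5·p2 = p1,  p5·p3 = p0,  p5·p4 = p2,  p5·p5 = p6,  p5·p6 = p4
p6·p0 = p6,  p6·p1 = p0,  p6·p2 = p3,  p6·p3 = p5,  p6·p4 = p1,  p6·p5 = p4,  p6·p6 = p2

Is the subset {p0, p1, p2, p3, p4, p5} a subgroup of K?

No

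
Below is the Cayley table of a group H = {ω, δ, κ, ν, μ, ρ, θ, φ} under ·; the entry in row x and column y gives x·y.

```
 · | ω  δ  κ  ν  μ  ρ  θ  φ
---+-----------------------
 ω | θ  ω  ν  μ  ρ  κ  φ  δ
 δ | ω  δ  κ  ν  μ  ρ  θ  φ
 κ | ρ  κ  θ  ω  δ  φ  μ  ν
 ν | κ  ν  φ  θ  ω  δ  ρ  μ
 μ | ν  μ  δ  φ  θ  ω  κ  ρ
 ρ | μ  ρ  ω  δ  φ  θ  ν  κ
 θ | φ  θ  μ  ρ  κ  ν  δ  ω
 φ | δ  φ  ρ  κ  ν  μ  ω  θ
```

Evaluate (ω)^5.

ω^1 = ω
ω^2 = ω·ω = θ
ω^3 = θ·ω = φ
ω^4 = φ·ω = δ
ω^5 = δ·ω = ω

ω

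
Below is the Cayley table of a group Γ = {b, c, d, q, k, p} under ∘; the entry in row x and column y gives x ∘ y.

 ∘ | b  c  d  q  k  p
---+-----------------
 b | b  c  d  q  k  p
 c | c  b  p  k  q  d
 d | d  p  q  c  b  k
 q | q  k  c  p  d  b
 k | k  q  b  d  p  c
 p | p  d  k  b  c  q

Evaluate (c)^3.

c^1 = c
c^2 = c ∘ c = b
c^3 = b ∘ c = c
(Structurally, Γ here is isomorphic to the cyclic group Z_6.)

c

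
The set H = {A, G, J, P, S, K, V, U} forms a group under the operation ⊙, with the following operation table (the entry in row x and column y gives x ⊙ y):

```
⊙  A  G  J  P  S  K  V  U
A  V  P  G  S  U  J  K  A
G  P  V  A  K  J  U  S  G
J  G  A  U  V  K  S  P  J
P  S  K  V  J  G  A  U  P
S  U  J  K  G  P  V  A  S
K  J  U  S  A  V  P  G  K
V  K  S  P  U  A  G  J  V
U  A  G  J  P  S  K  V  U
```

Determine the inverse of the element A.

First locate the identity: row U matches the header, so U is the identity.
Scan row A for U: A ⊙ S = U. Hence A^(-1) = S.

S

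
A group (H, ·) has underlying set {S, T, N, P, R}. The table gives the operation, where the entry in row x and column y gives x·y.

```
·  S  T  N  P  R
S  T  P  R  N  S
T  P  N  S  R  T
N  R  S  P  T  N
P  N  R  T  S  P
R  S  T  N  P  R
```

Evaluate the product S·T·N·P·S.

S·T = P
P·N = T
T·P = R
R·S = S

S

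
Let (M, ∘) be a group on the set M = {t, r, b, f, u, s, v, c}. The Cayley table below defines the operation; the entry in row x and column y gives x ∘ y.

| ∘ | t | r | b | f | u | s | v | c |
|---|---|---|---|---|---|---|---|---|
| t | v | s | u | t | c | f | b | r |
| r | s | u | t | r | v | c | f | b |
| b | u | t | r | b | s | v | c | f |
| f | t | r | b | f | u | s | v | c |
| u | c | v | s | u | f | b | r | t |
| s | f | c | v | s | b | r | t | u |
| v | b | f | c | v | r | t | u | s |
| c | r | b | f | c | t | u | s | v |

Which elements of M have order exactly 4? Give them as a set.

{r, v}

Identity is f. Compute the order of each non-identity element by repeated multiplication:
  t: t → v → b → u → c → r → s → f  (order 8)
  r: r → u → v → f  (order 4)
  b: b → r → t → u → s → v → c → f  (order 8)
  u: u → f  (order 2)
  s: s → r → c → u → b → v → t → f  (order 8)
  v: v → u → r → f  (order 4)
  c: c → v → s → u → t → r → b → f  (order 8)
Elements of order 4: {r, v}.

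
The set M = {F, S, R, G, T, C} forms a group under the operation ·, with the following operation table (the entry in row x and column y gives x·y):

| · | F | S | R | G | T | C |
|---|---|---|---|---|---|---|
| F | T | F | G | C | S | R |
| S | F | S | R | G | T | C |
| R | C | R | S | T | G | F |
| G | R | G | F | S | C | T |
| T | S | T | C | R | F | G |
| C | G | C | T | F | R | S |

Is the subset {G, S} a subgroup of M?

Yes

{G, S} contains the identity S.
Checking products: every product of two elements of {G, S} (read from the table) lies in {G, S}, so the set is closed.
In a finite group, a nonempty closed subset is a subgroup. So {G, S} ≤ M.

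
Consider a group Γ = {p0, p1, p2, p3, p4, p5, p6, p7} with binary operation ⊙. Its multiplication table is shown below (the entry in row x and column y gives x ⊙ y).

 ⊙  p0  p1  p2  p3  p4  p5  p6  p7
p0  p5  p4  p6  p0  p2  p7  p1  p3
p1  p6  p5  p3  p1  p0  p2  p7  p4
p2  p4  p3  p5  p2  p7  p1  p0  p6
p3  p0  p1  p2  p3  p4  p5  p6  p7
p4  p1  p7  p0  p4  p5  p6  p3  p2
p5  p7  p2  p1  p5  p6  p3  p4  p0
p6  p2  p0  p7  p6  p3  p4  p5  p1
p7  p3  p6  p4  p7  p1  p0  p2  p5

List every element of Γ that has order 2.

Identity is p3. Compute the order of each non-identity element by repeated multiplication:
  p0: p0 → p5 → p7 → p3  (order 4)
  p1: p1 → p5 → p2 → p3  (order 4)
  p2: p2 → p5 → p1 → p3  (order 4)
  p4: p4 → p5 → p6 → p3  (order 4)
  p5: p5 → p3  (order 2)
  p6: p6 → p5 → p4 → p3  (order 4)
  p7: p7 → p5 → p0 → p3  (order 4)
Elements of order 2: {p5}.

{p5}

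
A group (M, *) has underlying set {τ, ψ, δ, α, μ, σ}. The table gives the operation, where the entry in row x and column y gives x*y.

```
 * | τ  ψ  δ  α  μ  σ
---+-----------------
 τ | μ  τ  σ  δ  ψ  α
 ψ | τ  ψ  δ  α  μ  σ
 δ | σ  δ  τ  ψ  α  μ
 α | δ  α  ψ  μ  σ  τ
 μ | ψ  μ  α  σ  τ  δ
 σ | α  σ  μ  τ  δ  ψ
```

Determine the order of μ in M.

3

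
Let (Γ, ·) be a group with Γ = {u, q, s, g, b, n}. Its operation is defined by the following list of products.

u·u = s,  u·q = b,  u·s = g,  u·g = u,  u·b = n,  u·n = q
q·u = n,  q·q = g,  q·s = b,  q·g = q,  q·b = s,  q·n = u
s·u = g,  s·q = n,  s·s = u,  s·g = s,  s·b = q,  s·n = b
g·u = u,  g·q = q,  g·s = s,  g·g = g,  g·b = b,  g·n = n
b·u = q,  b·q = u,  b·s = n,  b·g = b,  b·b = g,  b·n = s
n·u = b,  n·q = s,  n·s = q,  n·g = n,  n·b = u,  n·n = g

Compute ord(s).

3

The identity element is g (its row matches the header).
s^1 = s
s^2 = s·s = u
s^3 = u·s = g
The first power of s equal to the identity is s^3, so ord(s) = 3.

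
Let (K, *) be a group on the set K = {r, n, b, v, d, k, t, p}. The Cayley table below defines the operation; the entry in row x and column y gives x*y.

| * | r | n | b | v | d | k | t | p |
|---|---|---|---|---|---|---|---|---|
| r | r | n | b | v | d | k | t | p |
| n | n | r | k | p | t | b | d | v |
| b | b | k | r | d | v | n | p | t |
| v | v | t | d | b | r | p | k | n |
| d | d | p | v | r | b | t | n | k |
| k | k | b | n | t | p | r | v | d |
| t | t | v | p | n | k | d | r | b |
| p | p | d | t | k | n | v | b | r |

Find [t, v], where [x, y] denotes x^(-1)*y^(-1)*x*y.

b

Identity is r; from the table t^(-1) = t and v^(-1) = d.
t*d = k
k*t = v
v*v = b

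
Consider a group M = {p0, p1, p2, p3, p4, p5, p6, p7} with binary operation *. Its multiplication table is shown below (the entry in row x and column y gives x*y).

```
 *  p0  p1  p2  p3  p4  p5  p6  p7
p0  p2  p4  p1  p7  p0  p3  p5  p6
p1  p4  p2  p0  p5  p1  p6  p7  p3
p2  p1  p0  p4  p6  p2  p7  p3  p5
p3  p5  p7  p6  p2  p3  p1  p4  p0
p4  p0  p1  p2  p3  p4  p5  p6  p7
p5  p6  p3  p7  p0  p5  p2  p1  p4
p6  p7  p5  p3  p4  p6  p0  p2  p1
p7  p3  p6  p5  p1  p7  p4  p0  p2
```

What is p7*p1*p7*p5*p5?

p0

p7*p1 = p6
p6*p7 = p1
p1*p5 = p6
p6*p5 = p0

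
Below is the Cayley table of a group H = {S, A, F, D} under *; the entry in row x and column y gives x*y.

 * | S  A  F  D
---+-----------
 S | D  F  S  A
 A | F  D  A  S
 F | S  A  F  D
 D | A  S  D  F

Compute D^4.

F

D^1 = D
D^2 = D*D = F
D^3 = F*D = D
D^4 = D*D = F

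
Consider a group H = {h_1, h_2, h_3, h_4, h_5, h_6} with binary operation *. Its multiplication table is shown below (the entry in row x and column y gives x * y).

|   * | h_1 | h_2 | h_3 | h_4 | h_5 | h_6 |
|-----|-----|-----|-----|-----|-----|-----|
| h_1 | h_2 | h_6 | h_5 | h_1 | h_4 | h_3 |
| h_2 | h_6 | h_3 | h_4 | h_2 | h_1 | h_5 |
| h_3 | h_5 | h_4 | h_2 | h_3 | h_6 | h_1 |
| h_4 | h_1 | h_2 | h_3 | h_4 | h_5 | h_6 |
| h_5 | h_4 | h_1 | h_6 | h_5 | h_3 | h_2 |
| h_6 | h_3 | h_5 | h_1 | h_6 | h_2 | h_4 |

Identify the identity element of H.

h_4

The identity e satisfies e * x = x for all x, so its row in the table reproduces the column headers.
Row h_4 reads: h_1, h_2, h_3, h_4, h_5, h_6 — exactly the header order. So h_4 is the identity.
(Structurally, H here is isomorphic to the cyclic group Z_6.)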